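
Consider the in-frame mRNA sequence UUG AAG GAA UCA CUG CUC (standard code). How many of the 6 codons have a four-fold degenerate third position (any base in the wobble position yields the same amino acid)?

Codon 1 UUG (Leu): third position 2-fold.
Codon 2 AAG (Lys): third position 2-fold.
Codon 3 GAA (Glu): third position 2-fold.
Codon 4 UCA (Ser): third position 4-fold.
Codon 5 CUG (Leu): third position 4-fold.
Codon 6 CUC (Leu): third position 4-fold.
Four-fold degenerate third positions: 3.

3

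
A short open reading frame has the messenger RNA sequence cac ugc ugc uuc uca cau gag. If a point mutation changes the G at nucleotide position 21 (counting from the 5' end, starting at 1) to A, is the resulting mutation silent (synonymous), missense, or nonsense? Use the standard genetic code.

Position 21 falls in codon 7: GAG → Glu.
After the substitution the codon is GAA → Glu.
Both encode Glu, so the change is synonymous.

silent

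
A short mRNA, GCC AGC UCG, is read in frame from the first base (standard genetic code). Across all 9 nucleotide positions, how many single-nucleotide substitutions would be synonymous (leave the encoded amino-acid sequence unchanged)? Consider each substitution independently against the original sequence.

7

Codon 1 (GCC, Ala): 3 synonymous substitutions.
Codon 2 (AGC, Ser): 1 synonymous substitution.
Codon 3 (UCG, Ser): 3 synonymous substitutions.
Total: 3 + 1 + 3 = 7.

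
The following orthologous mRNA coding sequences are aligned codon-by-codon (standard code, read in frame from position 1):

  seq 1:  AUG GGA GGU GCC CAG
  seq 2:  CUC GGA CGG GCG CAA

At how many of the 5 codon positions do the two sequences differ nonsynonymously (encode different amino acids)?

2

Codon 1: AUG Met / CUC Leu — nonsynonymous.
Codon 2: GGA Gly / GGA Gly — identical.
Codon 3: GGU Gly / CGG Arg — nonsynonymous.
Codon 4: GCC Ala / GCG Ala — synonymous.
Codon 5: CAG Gln / CAA Gln — synonymous.
Nonsynonymous differences: 2.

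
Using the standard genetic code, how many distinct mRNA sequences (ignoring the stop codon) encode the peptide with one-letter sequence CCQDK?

32

Cys: 2 codons.
Cys: 2 codons.
Gln: 2 codons.
Asp: 2 codons.
Lys: 2 codons.
2 × 2 × 2 × 2 × 2 = 32.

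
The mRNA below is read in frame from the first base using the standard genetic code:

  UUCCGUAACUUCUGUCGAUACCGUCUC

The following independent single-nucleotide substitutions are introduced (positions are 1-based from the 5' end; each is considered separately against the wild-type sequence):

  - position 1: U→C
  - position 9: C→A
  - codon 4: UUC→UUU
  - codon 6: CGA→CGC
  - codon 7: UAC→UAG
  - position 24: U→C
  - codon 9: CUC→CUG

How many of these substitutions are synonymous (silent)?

Codon 1: UUC (Phe) → CUC (Leu) — missense.
Codon 3: AAC (Asn) → AAA (Lys) — missense.
Codon 4: UUC (Phe) → UUU (Phe) — synonymous.
Codon 6: CGA (Arg) → CGC (Arg) — synonymous.
Codon 7: UAC (Tyr) → UAG (Stop) — nonsense.
Codon 8: CGU (Arg) → CGC (Arg) — synonymous.
Codon 9: CUC (Leu) → CUG (Leu) — synonymous.
Synonymous: 4 of 7.

4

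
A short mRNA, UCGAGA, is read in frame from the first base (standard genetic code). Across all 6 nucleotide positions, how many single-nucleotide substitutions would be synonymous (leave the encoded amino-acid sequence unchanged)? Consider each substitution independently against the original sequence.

Codon 1 (UCG, Ser): 3 synonymous substitutions.
Codon 2 (AGA, Arg): 2 synonymous substitutions.
Total: 3 + 2 = 5.

5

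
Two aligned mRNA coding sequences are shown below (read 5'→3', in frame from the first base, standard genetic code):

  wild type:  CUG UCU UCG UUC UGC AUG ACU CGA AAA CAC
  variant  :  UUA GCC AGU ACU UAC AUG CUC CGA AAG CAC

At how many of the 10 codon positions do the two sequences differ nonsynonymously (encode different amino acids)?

4

Codon 1: CUG Leu / UUA Leu — synonymous.
Codon 2: UCU Ser / GCC Ala — nonsynonymous.
Codon 3: UCG Ser / AGU Ser — synonymous.
Codon 4: UUC Phe / ACU Thr — nonsynonymous.
Codon 5: UGC Cys / UAC Tyr — nonsynonymous.
Codon 6: AUG Met / AUG Met — identical.
Codon 7: ACU Thr / CUC Leu — nonsynonymous.
Codon 8: CGA Arg / CGA Arg — identical.
Codon 9: AAA Lys / AAG Lys — synonymous.
Codon 10: CAC His / CAC His — identical.
Nonsynonymous differences: 4.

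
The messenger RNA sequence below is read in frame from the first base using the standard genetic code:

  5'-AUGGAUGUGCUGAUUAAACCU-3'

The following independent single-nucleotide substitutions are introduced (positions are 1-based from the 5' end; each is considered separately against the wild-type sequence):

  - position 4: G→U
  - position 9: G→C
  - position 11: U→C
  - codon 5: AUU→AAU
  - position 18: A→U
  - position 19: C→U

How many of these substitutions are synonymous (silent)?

Codon 2: GAU (Asp) → UAU (Tyr) — missense.
Codon 3: GUG (Val) → GUC (Val) — synonymous.
Codon 4: CUG (Leu) → CCG (Pro) — missense.
Codon 5: AUU (Ile) → AAU (Asn) — missense.
Codon 6: AAA (Lys) → AAU (Asn) — missense.
Codon 7: CCU (Pro) → UCU (Ser) — missense.
Synonymous: 1 of 6.

1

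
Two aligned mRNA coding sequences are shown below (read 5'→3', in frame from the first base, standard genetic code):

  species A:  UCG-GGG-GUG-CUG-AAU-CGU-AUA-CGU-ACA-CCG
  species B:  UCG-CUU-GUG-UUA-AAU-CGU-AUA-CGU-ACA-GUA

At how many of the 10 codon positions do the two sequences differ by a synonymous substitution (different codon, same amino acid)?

1

Codon 1: UCG Ser / UCG Ser — identical.
Codon 2: GGG Gly / CUU Leu — nonsynonymous.
Codon 3: GUG Val / GUG Val — identical.
Codon 4: CUG Leu / UUA Leu — synonymous.
Codon 5: AAU Asn / AAU Asn — identical.
Codon 6: CGU Arg / CGU Arg — identical.
Codon 7: AUA Ile / AUA Ile — identical.
Codon 8: CGU Arg / CGU Arg — identical.
Codon 9: ACA Thr / ACA Thr — identical.
Codon 10: CCG Pro / GUA Val — nonsynonymous.
Synonymous differences: 1.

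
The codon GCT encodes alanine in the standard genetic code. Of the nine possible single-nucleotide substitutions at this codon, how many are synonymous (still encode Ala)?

Position 1: none → 0 synonymous.
Position 2: none → 0 synonymous.
Position 3: GCC, GCA, GCG → 3 synonymous.
Total: 0 + 0 + 3 = 3.

3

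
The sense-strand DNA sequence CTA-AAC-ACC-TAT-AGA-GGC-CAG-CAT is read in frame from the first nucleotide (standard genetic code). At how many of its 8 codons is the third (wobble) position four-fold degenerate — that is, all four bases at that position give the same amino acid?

3

Codon 1 CTA (Leu): third position 4-fold.
Codon 2 AAC (Asn): third position 2-fold.
Codon 3 ACC (Thr): third position 4-fold.
Codon 4 TAT (Tyr): third position 2-fold.
Codon 5 AGA (Arg): third position 2-fold.
Codon 6 GGC (Gly): third position 4-fold.
Codon 7 CAG (Gln): third position 2-fold.
Codon 8 CAT (His): third position 2-fold.
Four-fold degenerate third positions: 3.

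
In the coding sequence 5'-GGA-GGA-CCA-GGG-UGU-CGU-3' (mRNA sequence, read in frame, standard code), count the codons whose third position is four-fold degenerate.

5

Codon 1 GGA (Gly): third position 4-fold.
Codon 2 GGA (Gly): third position 4-fold.
Codon 3 CCA (Pro): third position 4-fold.
Codon 4 GGG (Gly): third position 4-fold.
Codon 5 UGU (Cys): third position 2-fold.
Codon 6 CGU (Arg): third position 4-fold.
Four-fold degenerate third positions: 5.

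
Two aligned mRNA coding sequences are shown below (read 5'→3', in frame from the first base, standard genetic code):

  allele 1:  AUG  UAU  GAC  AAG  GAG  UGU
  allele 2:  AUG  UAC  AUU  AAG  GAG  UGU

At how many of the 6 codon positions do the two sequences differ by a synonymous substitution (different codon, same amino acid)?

1

Codon 1: AUG Met / AUG Met — identical.
Codon 2: UAU Tyr / UAC Tyr — synonymous.
Codon 3: GAC Asp / AUU Ile — nonsynonymous.
Codon 4: AAG Lys / AAG Lys — identical.
Codon 5: GAG Glu / GAG Glu — identical.
Codon 6: UGU Cys / UGU Cys — identical.
Synonymous differences: 1.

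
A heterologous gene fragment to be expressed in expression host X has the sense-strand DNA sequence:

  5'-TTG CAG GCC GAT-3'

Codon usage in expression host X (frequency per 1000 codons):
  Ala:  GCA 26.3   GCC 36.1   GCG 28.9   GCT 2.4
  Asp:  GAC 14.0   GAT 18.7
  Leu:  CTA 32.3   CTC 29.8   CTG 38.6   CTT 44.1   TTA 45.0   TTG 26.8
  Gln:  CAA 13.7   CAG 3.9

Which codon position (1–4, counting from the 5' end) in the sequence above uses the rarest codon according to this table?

Codon 1 TTG (Leu): 26.8 per 1000.
Codon 2 CAG (Gln): 3.9 per 1000.
Codon 3 GCC (Ala): 36.1 per 1000.
Codon 4 GAT (Asp): 18.7 per 1000.
Lowest frequency is 3.9 at codon 2.

2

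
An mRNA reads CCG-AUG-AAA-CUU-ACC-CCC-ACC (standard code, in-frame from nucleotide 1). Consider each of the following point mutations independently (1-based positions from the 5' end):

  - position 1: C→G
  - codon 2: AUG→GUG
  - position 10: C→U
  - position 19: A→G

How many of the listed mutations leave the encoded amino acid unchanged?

0

Codon 1: CCG (Pro) → GCG (Ala) — missense.
Codon 2: AUG (Met) → GUG (Val) — missense.
Codon 4: CUU (Leu) → UUU (Phe) — missense.
Codon 7: ACC (Thr) → GCC (Ala) — missense.
Synonymous: 0 of 4.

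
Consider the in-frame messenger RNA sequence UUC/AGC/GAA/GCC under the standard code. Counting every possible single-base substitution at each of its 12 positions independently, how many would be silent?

Codon 1 (UUC, Phe): 1 synonymous substitution.
Codon 2 (AGC, Ser): 1 synonymous substitution.
Codon 3 (GAA, Glu): 1 synonymous substitution.
Codon 4 (GCC, Ala): 3 synonymous substitutions.
Total: 1 + 1 + 1 + 3 = 6.

6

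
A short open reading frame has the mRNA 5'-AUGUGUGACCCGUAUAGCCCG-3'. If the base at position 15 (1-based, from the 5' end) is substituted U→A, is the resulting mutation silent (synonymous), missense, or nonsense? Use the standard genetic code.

Position 15 falls in codon 5: UAU → Tyr.
After the substitution the codon is UAA → Stop.
The new codon is a stop codon, so this is a nonsense mutation.

nonsense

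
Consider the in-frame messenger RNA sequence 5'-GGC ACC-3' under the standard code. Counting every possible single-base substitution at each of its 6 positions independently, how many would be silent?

6

Codon 1 (GGC, Gly): 3 synonymous substitutions.
Codon 2 (ACC, Thr): 3 synonymous substitutions.
Total: 3 + 3 = 6.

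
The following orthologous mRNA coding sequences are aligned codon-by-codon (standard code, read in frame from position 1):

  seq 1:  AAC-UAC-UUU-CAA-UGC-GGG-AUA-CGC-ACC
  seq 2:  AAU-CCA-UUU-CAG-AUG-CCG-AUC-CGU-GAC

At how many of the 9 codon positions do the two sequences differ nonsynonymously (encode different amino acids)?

4

Codon 1: AAC Asn / AAU Asn — synonymous.
Codon 2: UAC Tyr / CCA Pro — nonsynonymous.
Codon 3: UUU Phe / UUU Phe — identical.
Codon 4: CAA Gln / CAG Gln — synonymous.
Codon 5: UGC Cys / AUG Met — nonsynonymous.
Codon 6: GGG Gly / CCG Pro — nonsynonymous.
Codon 7: AUA Ile / AUC Ile — synonymous.
Codon 8: CGC Arg / CGU Arg — synonymous.
Codon 9: ACC Thr / GAC Asp — nonsynonymous.
Nonsynonymous differences: 4.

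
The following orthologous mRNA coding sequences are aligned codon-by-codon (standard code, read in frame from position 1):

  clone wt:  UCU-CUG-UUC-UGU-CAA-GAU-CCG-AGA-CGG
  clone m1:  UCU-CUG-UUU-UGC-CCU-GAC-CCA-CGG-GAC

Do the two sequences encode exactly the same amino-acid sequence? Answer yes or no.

Codon 1: UCU Ser / UCU Ser — identical.
Codon 2: CUG Leu / CUG Leu — identical.
Codon 3: UUC Phe / UUU Phe — synonymous.
Codon 4: UGU Cys / UGC Cys — synonymous.
Codon 5: CAA Gln / CCU Pro — nonsynonymous.
Codon 6: GAU Asp / GAC Asp — synonymous.
Codon 7: CCG Pro / CCA Pro — synonymous.
Codon 8: AGA Arg / CGG Arg — synonymous.
Codon 9: CGG Arg / GAC Asp — nonsynonymous.
Nonsynonymous differences: 2 → different protein.

no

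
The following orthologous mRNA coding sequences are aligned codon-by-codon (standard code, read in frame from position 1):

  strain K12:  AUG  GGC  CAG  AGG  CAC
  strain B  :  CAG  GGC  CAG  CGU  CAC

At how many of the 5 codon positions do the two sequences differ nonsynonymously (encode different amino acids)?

1

Codon 1: AUG Met / CAG Gln — nonsynonymous.
Codon 2: GGC Gly / GGC Gly — identical.
Codon 3: CAG Gln / CAG Gln — identical.
Codon 4: AGG Arg / CGU Arg — synonymous.
Codon 5: CAC His / CAC His — identical.
Nonsynonymous differences: 1.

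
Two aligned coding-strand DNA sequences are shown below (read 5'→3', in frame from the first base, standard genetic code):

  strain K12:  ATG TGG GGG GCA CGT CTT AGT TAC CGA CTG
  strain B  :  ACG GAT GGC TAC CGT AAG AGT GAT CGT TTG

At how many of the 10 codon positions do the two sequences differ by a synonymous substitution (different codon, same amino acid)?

3

Codon 1: ATG Met / ACG Thr — nonsynonymous.
Codon 2: TGG Trp / GAT Asp — nonsynonymous.
Codon 3: GGG Gly / GGC Gly — synonymous.
Codon 4: GCA Ala / TAC Tyr — nonsynonymous.
Codon 5: CGT Arg / CGT Arg — identical.
Codon 6: CTT Leu / AAG Lys — nonsynonymous.
Codon 7: AGT Ser / AGT Ser — identical.
Codon 8: TAC Tyr / GAT Asp — nonsynonymous.
Codon 9: CGA Arg / CGT Arg — synonymous.
Codon 10: CTG Leu / TTG Leu — synonymous.
Synonymous differences: 3.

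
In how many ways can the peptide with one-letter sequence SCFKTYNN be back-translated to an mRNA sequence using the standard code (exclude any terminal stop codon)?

Ser: 6 codons.
Cys: 2 codons.
Phe: 2 codons.
Lys: 2 codons.
Thr: 4 codons.
Tyr: 2 codons.
Asn: 2 codons.
Asn: 2 codons.
6 × 2 × 2 × 2 × 4 × 2 × 2 × 2 = 1536.

1536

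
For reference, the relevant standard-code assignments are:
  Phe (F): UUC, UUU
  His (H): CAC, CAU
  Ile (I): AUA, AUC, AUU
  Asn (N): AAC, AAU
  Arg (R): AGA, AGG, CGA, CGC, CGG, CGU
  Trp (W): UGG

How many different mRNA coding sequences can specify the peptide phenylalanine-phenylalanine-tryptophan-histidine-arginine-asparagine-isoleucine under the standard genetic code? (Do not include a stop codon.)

Phe: 2 codons.
Phe: 2 codons.
Trp: 1 codon.
His: 2 codons.
Arg: 6 codons.
Asn: 2 codons.
Ile: 3 codons.
2 × 2 × 1 × 2 × 6 × 2 × 3 = 288.

288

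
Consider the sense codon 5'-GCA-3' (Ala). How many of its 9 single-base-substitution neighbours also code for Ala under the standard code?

Position 1: none → 0 synonymous.
Position 2: none → 0 synonymous.
Position 3: GCU, GCC, GCG → 3 synonymous.
Total: 0 + 0 + 3 = 3.

3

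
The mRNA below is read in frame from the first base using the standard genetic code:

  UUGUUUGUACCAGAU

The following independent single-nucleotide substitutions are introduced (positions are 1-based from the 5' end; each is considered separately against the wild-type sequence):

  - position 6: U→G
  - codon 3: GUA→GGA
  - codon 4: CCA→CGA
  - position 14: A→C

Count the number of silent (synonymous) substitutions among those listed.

0

Codon 2: UUU (Phe) → UUG (Leu) — missense.
Codon 3: GUA (Val) → GGA (Gly) — missense.
Codon 4: CCA (Pro) → CGA (Arg) — missense.
Codon 5: GAU (Asp) → GCU (Ala) — missense.
Synonymous: 0 of 4.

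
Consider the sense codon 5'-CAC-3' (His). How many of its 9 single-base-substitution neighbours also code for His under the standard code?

Position 1: none → 0 synonymous.
Position 2: none → 0 synonymous.
Position 3: CAU → 1 synonymous.
Total: 0 + 0 + 1 = 1.

1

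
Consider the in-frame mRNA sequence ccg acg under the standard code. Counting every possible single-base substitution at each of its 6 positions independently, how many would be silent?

Codon 1 (CCG, Pro): 3 synonymous substitutions.
Codon 2 (ACG, Thr): 3 synonymous substitutions.
Total: 3 + 3 = 6.

6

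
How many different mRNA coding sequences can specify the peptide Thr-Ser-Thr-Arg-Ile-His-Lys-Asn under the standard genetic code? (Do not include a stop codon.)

13824

Thr: 4 codons.
Ser: 6 codons.
Thr: 4 codons.
Arg: 6 codons.
Ile: 3 codons.
His: 2 codons.
Lys: 2 codons.
Asn: 2 codons.
4 × 6 × 4 × 6 × 3 × 2 × 2 × 2 = 13824.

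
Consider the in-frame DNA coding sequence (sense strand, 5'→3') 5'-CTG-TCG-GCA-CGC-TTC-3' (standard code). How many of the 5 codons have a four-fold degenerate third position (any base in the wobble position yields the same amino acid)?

4

Codon 1 CTG (Leu): third position 4-fold.
Codon 2 TCG (Ser): third position 4-fold.
Codon 3 GCA (Ala): third position 4-fold.
Codon 4 CGC (Arg): third position 4-fold.
Codon 5 TTC (Phe): third position 2-fold.
Four-fold degenerate third positions: 4.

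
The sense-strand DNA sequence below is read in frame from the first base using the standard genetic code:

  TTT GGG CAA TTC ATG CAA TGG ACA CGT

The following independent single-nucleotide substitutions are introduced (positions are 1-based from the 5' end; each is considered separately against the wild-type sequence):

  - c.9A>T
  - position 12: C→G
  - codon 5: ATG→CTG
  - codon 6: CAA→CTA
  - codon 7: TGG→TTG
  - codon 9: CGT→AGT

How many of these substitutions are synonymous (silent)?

0

Codon 3: CAA (Gln) → CAT (His) — missense.
Codon 4: TTC (Phe) → TTG (Leu) — missense.
Codon 5: ATG (Met) → CTG (Leu) — missense.
Codon 6: CAA (Gln) → CTA (Leu) — missense.
Codon 7: TGG (Trp) → TTG (Leu) — missense.
Codon 9: CGT (Arg) → AGT (Ser) — missense.
Synonymous: 0 of 6.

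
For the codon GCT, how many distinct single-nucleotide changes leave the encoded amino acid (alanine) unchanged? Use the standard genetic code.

Position 1: none → 0 synonymous.
Position 2: none → 0 synonymous.
Position 3: GCC, GCA, GCG → 3 synonymous.
Total: 0 + 0 + 3 = 3.

3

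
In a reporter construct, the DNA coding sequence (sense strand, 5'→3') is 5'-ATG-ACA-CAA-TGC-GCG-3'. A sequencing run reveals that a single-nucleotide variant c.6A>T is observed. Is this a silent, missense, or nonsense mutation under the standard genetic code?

Position 6 falls in codon 2: ACA → Thr.
After the substitution the codon is ACT → Thr.
Both encode Thr, so the change is synonymous.

silent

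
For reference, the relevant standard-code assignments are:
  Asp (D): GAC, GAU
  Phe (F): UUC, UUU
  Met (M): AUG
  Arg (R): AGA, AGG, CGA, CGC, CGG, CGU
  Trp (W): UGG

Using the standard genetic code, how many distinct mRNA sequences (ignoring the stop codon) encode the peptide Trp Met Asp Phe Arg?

Trp: 1 codon.
Met: 1 codon.
Asp: 2 codons.
Phe: 2 codons.
Arg: 6 codons.
1 × 1 × 2 × 2 × 6 = 24.

24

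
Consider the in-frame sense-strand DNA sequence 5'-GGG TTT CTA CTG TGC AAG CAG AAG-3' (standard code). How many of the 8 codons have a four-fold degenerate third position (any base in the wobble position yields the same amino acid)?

3

Codon 1 GGG (Gly): third position 4-fold.
Codon 2 TTT (Phe): third position 2-fold.
Codon 3 CTA (Leu): third position 4-fold.
Codon 4 CTG (Leu): third position 4-fold.
Codon 5 TGC (Cys): third position 2-fold.
Codon 6 AAG (Lys): third position 2-fold.
Codon 7 CAG (Gln): third position 2-fold.
Codon 8 AAG (Lys): third position 2-fold.
Four-fold degenerate third positions: 3.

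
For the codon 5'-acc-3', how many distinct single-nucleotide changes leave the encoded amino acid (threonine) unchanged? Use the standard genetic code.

Position 1: none → 0 synonymous.
Position 2: none → 0 synonymous.
Position 3: ACU, ACA, ACG → 3 synonymous.
Total: 0 + 0 + 3 = 3.

3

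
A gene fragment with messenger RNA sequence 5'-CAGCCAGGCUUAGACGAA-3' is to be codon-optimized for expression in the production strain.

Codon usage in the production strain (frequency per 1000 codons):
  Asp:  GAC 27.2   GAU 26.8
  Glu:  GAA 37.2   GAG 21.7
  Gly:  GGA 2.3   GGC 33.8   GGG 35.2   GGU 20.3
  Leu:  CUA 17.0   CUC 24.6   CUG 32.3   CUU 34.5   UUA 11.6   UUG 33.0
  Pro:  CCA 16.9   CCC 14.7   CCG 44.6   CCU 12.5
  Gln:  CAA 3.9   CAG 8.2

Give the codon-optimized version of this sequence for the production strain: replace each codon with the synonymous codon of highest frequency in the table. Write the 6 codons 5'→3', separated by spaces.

CAG CCG GGG CUU GAC GAA

Codon 1 (Gln): best is CAG at 8.2.
Codon 2 (Pro): best is CCG at 44.6.
Codon 3 (Gly): best is GGG at 35.2.
Codon 4 (Leu): best is CUU at 34.5.
Codon 5 (Asp): best is GAC at 27.2.
Codon 6 (Glu): best is GAA at 37.2.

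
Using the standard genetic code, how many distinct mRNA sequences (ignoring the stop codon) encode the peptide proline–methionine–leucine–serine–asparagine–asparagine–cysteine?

Pro: 4 codons.
Met: 1 codon.
Leu: 6 codons.
Ser: 6 codons.
Asn: 2 codons.
Asn: 2 codons.
Cys: 2 codons.
4 × 1 × 6 × 6 × 2 × 2 × 2 = 1152.

1152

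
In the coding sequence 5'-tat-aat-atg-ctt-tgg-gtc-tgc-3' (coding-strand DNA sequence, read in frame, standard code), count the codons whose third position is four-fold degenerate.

Codon 1 TAT (Tyr): third position 2-fold.
Codon 2 AAT (Asn): third position 2-fold.
Codon 3 ATG (Met): third position 1-fold.
Codon 4 CTT (Leu): third position 4-fold.
Codon 5 TGG (Trp): third position 1-fold.
Codon 6 GTC (Val): third position 4-fold.
Codon 7 TGC (Cys): third position 2-fold.
Four-fold degenerate third positions: 2.

2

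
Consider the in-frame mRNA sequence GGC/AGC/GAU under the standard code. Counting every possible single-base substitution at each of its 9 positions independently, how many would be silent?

5

Codon 1 (GGC, Gly): 3 synonymous substitutions.
Codon 2 (AGC, Ser): 1 synonymous substitution.
Codon 3 (GAU, Asp): 1 synonymous substitution.
Total: 3 + 1 + 1 = 5.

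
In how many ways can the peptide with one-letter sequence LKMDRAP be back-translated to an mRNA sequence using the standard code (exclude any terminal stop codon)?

2304

Leu: 6 codons.
Lys: 2 codons.
Met: 1 codon.
Asp: 2 codons.
Arg: 6 codons.
Ala: 4 codons.
Pro: 4 codons.
6 × 2 × 1 × 2 × 6 × 4 × 4 = 2304.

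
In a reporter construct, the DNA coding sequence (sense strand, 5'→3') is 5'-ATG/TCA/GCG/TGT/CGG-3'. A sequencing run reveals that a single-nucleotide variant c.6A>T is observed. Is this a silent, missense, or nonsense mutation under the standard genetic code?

Position 6 falls in codon 2: TCA → Ser.
After the substitution the codon is TCT → Ser.
Both encode Ser, so the change is synonymous.

silent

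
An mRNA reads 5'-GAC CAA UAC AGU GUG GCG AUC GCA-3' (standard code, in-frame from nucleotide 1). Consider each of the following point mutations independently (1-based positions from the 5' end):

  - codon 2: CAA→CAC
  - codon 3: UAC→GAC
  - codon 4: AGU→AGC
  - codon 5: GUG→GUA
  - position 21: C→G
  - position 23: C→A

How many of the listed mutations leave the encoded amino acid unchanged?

2

Codon 2: CAA (Gln) → CAC (His) — missense.
Codon 3: UAC (Tyr) → GAC (Asp) — missense.
Codon 4: AGU (Ser) → AGC (Ser) — synonymous.
Codon 5: GUG (Val) → GUA (Val) — synonymous.
Codon 7: AUC (Ile) → AUG (Met) — missense.
Codon 8: GCA (Ala) → GAA (Glu) — missense.
Synonymous: 2 of 6.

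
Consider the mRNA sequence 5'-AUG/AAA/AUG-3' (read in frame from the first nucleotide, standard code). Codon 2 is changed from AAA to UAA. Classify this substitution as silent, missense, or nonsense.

Position 4 falls in codon 2: AAA → Lys.
After the substitution the codon is UAA → Stop.
The new codon is a stop codon, so this is a nonsense mutation.

nonsense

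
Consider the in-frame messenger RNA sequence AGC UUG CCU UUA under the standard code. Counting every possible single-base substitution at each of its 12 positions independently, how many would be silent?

Codon 1 (AGC, Ser): 1 synonymous substitution.
Codon 2 (UUG, Leu): 2 synonymous substitutions.
Codon 3 (CCU, Pro): 3 synonymous substitutions.
Codon 4 (UUA, Leu): 2 synonymous substitutions.
Total: 1 + 2 + 3 + 2 = 8.

8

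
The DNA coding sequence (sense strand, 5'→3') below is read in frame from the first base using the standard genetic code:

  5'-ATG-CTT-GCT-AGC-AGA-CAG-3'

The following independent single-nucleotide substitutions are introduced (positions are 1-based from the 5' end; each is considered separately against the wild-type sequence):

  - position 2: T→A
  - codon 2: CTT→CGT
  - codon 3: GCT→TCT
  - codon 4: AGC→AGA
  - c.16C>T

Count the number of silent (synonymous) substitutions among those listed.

0

Codon 1: ATG (Met) → AAG (Lys) — missense.
Codon 2: CTT (Leu) → CGT (Arg) — missense.
Codon 3: GCT (Ala) → TCT (Ser) — missense.
Codon 4: AGC (Ser) → AGA (Arg) — missense.
Codon 6: CAG (Gln) → TAG (Stop) — nonsense.
Synonymous: 0 of 5.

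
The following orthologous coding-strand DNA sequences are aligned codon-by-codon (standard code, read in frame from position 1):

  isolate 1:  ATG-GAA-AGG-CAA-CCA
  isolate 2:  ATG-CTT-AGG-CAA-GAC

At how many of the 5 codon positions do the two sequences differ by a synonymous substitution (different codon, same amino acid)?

0

Codon 1: ATG Met / ATG Met — identical.
Codon 2: GAA Glu / CTT Leu — nonsynonymous.
Codon 3: AGG Arg / AGG Arg — identical.
Codon 4: CAA Gln / CAA Gln — identical.
Codon 5: CCA Pro / GAC Asp — nonsynonymous.
Synonymous differences: 0.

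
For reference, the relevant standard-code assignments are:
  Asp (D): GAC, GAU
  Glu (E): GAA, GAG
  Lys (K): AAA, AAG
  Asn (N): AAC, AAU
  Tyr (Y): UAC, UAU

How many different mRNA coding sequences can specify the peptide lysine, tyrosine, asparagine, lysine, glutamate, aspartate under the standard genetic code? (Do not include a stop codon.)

Lys: 2 codons.
Tyr: 2 codons.
Asn: 2 codons.
Lys: 2 codons.
Glu: 2 codons.
Asp: 2 codons.
2 × 2 × 2 × 2 × 2 × 2 = 64.

64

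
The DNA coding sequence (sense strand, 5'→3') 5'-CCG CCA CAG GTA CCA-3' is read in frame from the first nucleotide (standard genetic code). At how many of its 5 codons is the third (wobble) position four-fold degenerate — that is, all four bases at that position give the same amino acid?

4

Codon 1 CCG (Pro): third position 4-fold.
Codon 2 CCA (Pro): third position 4-fold.
Codon 3 CAG (Gln): third position 2-fold.
Codon 4 GTA (Val): third position 4-fold.
Codon 5 CCA (Pro): third position 4-fold.
Four-fold degenerate third positions: 4.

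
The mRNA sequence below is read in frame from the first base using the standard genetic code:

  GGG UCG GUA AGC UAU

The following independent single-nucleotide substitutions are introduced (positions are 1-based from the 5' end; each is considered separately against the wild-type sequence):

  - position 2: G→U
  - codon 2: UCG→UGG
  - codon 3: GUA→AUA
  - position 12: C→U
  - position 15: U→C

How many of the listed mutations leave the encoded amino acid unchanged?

2

Codon 1: GGG (Gly) → GUG (Val) — missense.
Codon 2: UCG (Ser) → UGG (Trp) — missense.
Codon 3: GUA (Val) → AUA (Ile) — missense.
Codon 4: AGC (Ser) → AGU (Ser) — synonymous.
Codon 5: UAU (Tyr) → UAC (Tyr) — synonymous.
Synonymous: 2 of 5.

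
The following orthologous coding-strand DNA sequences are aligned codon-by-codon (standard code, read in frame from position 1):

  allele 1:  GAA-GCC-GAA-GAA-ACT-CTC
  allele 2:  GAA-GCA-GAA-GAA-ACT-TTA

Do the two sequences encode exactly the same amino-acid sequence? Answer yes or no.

yes

Codon 1: GAA Glu / GAA Glu — identical.
Codon 2: GCC Ala / GCA Ala — synonymous.
Codon 3: GAA Glu / GAA Glu — identical.
Codon 4: GAA Glu / GAA Glu — identical.
Codon 5: ACT Thr / ACT Thr — identical.
Codon 6: CTC Leu / TTA Leu — synonymous.
Nonsynonymous differences: 0 → same protein.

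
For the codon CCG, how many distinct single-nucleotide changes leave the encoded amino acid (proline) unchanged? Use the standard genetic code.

Position 1: none → 0 synonymous.
Position 2: none → 0 synonymous.
Position 3: CCU, CCC, CCA → 3 synonymous.
Total: 0 + 0 + 3 = 3.

3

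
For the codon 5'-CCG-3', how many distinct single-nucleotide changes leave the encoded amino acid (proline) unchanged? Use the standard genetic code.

Position 1: none → 0 synonymous.
Position 2: none → 0 synonymous.
Position 3: CCU, CCC, CCA → 3 synonymous.
Total: 0 + 0 + 3 = 3.

3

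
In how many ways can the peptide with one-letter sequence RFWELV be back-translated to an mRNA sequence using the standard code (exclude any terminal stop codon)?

576

Arg: 6 codons.
Phe: 2 codons.
Trp: 1 codon.
Glu: 2 codons.
Leu: 6 codons.
Val: 4 codons.
6 × 2 × 1 × 2 × 6 × 4 = 576.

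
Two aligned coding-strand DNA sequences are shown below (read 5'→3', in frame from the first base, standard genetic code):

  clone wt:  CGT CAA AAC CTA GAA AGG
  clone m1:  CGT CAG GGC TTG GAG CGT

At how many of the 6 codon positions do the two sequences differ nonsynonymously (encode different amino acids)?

1

Codon 1: CGT Arg / CGT Arg — identical.
Codon 2: CAA Gln / CAG Gln — synonymous.
Codon 3: AAC Asn / GGC Gly — nonsynonymous.
Codon 4: CTA Leu / TTG Leu — synonymous.
Codon 5: GAA Glu / GAG Glu — synonymous.
Codon 6: AGG Arg / CGT Arg — synonymous.
Nonsynonymous differences: 1.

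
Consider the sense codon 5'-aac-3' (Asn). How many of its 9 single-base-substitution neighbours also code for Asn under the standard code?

Position 1: none → 0 synonymous.
Position 2: none → 0 synonymous.
Position 3: AAU → 1 synonymous.
Total: 0 + 0 + 1 = 1.

1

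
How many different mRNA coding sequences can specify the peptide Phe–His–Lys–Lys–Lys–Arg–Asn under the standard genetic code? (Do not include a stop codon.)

Phe: 2 codons.
His: 2 codons.
Lys: 2 codons.
Lys: 2 codons.
Lys: 2 codons.
Arg: 6 codons.
Asn: 2 codons.
2 × 2 × 2 × 2 × 2 × 6 × 2 = 384.

384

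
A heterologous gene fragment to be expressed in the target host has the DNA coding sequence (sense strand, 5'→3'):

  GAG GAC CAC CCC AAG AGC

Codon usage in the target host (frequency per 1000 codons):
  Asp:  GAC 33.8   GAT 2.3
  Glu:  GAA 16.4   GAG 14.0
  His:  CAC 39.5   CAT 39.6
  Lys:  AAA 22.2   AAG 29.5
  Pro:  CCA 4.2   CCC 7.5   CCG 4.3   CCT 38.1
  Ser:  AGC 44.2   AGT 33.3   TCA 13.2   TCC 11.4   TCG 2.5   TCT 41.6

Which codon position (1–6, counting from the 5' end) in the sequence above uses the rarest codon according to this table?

Codon 1 GAG (Glu): 14.0 per 1000.
Codon 2 GAC (Asp): 33.8 per 1000.
Codon 3 CAC (His): 39.5 per 1000.
Codon 4 CCC (Pro): 7.5 per 1000.
Codon 5 AAG (Lys): 29.5 per 1000.
Codon 6 AGC (Ser): 44.2 per 1000.
Lowest frequency is 7.5 at codon 4.

4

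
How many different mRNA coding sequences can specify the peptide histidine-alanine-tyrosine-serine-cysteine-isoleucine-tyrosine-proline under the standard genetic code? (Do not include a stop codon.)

His: 2 codons.
Ala: 4 codons.
Tyr: 2 codons.
Ser: 6 codons.
Cys: 2 codons.
Ile: 3 codons.
Tyr: 2 codons.
Pro: 4 codons.
2 × 4 × 2 × 6 × 2 × 3 × 2 × 4 = 4608.

4608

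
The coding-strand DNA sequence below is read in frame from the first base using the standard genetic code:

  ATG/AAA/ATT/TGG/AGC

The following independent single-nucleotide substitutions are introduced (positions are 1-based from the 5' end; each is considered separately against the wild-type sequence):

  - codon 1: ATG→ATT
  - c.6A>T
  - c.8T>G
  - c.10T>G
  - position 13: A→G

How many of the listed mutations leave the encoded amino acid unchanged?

0

Codon 1: ATG (Met) → ATT (Ile) — missense.
Codon 2: AAA (Lys) → AAT (Asn) — missense.
Codon 3: ATT (Ile) → AGT (Ser) — missense.
Codon 4: TGG (Trp) → GGG (Gly) — missense.
Codon 5: AGC (Ser) → GGC (Gly) — missense.
Synonymous: 0 of 5.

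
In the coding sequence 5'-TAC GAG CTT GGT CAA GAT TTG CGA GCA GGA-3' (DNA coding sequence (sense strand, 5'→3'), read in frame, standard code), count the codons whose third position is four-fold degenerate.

5

Codon 1 TAC (Tyr): third position 2-fold.
Codon 2 GAG (Glu): third position 2-fold.
Codon 3 CTT (Leu): third position 4-fold.
Codon 4 GGT (Gly): third position 4-fold.
Codon 5 CAA (Gln): third position 2-fold.
Codon 6 GAT (Asp): third position 2-fold.
Codon 7 TTG (Leu): third position 2-fold.
Codon 8 CGA (Arg): third position 4-fold.
Codon 9 GCA (Ala): third position 4-fold.
Codon 10 GGA (Gly): third position 4-fold.
Four-fold degenerate third positions: 5.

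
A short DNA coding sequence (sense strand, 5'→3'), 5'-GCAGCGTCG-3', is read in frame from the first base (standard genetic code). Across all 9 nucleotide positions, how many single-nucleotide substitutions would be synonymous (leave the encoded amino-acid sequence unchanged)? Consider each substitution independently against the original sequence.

Codon 1 (GCA, Ala): 3 synonymous substitutions.
Codon 2 (GCG, Ala): 3 synonymous substitutions.
Codon 3 (TCG, Ser): 3 synonymous substitutions.
Total: 3 + 3 + 3 = 9.

9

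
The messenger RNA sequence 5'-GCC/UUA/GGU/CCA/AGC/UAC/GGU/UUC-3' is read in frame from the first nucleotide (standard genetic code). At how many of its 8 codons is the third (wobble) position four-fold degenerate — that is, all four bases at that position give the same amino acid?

4

Codon 1 GCC (Ala): third position 4-fold.
Codon 2 UUA (Leu): third position 2-fold.
Codon 3 GGU (Gly): third position 4-fold.
Codon 4 CCA (Pro): third position 4-fold.
Codon 5 AGC (Ser): third position 2-fold.
Codon 6 UAC (Tyr): third position 2-fold.
Codon 7 GGU (Gly): third position 4-fold.
Codon 8 UUC (Phe): third position 2-fold.
Four-fold degenerate third positions: 4.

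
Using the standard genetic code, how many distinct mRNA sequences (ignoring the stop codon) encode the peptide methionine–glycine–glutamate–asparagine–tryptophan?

Met: 1 codon.
Gly: 4 codons.
Glu: 2 codons.
Asn: 2 codons.
Trp: 1 codon.
1 × 4 × 2 × 2 × 1 = 16.

16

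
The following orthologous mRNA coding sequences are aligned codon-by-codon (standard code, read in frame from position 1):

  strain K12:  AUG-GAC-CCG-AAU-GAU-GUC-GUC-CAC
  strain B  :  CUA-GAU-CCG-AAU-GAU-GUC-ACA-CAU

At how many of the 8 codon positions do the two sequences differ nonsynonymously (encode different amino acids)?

Codon 1: AUG Met / CUA Leu — nonsynonymous.
Codon 2: GAC Asp / GAU Asp — synonymous.
Codon 3: CCG Pro / CCG Pro — identical.
Codon 4: AAU Asn / AAU Asn — identical.
Codon 5: GAU Asp / GAU Asp — identical.
Codon 6: GUC Val / GUC Val — identical.
Codon 7: GUC Val / ACA Thr — nonsynonymous.
Codon 8: CAC His / CAU His — synonymous.
Nonsynonymous differences: 2.

2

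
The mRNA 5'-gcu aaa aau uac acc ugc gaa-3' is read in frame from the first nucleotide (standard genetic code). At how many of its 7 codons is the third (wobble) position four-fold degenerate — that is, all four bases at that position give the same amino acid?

Codon 1 GCU (Ala): third position 4-fold.
Codon 2 AAA (Lys): third position 2-fold.
Codon 3 AAU (Asn): third position 2-fold.
Codon 4 UAC (Tyr): third position 2-fold.
Codon 5 ACC (Thr): third position 4-fold.
Codon 6 UGC (Cys): third position 2-fold.
Codon 7 GAA (Glu): third position 2-fold.
Four-fold degenerate third positions: 2.

2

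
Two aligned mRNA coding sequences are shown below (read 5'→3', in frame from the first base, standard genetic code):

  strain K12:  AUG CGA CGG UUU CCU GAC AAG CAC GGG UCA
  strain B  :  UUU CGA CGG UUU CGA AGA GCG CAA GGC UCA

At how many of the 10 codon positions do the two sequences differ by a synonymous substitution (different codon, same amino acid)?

Codon 1: AUG Met / UUU Phe — nonsynonymous.
Codon 2: CGA Arg / CGA Arg — identical.
Codon 3: CGG Arg / CGG Arg — identical.
Codon 4: UUU Phe / UUU Phe — identical.
Codon 5: CCU Pro / CGA Arg — nonsynonymous.
Codon 6: GAC Asp / AGA Arg — nonsynonymous.
Codon 7: AAG Lys / GCG Ala — nonsynonymous.
Codon 8: CAC His / CAA Gln — nonsynonymous.
Codon 9: GGG Gly / GGC Gly — synonymous.
Codon 10: UCA Ser / UCA Ser — identical.
Synonymous differences: 1.

1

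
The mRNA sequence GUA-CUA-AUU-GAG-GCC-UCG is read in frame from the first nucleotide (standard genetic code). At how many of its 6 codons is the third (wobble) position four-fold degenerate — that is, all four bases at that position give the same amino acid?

4

Codon 1 GUA (Val): third position 4-fold.
Codon 2 CUA (Leu): third position 4-fold.
Codon 3 AUU (Ile): third position 3-fold.
Codon 4 GAG (Glu): third position 2-fold.
Codon 5 GCC (Ala): third position 4-fold.
Codon 6 UCG (Ser): third position 4-fold.
Four-fold degenerate third positions: 4.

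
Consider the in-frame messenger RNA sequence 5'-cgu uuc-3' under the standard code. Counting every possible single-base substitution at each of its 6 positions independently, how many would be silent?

Codon 1 (CGU, Arg): 3 synonymous substitutions.
Codon 2 (UUC, Phe): 1 synonymous substitution.
Total: 3 + 1 = 4.

4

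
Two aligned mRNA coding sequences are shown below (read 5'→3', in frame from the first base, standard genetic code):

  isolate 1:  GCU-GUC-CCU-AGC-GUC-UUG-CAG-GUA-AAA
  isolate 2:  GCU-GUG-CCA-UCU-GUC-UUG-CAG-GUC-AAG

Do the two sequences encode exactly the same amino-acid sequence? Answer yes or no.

Codon 1: GCU Ala / GCU Ala — identical.
Codon 2: GUC Val / GUG Val — synonymous.
Codon 3: CCU Pro / CCA Pro — synonymous.
Codon 4: AGC Ser / UCU Ser — synonymous.
Codon 5: GUC Val / GUC Val — identical.
Codon 6: UUG Leu / UUG Leu — identical.
Codon 7: CAG Gln / CAG Gln — identical.
Codon 8: GUA Val / GUC Val — synonymous.
Codon 9: AAA Lys / AAG Lys — synonymous.
Nonsynonymous differences: 0 → same protein.

yes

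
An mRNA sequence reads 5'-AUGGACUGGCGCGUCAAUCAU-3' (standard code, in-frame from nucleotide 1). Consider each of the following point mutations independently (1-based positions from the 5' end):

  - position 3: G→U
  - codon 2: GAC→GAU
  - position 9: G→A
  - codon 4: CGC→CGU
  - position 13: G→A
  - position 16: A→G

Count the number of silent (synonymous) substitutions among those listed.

2

Codon 1: AUG (Met) → AUU (Ile) — missense.
Codon 2: GAC (Asp) → GAU (Asp) — synonymous.
Codon 3: UGG (Trp) → UGA (Stop) — nonsense.
Codon 4: CGC (Arg) → CGU (Arg) — synonymous.
Codon 5: GUC (Val) → AUC (Ile) — missense.
Codon 6: AAU (Asn) → GAU (Asp) — missense.
Synonymous: 2 of 6.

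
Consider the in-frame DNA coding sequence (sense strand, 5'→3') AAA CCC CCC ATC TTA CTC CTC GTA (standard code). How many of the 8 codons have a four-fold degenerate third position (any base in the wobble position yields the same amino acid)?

5

Codon 1 AAA (Lys): third position 2-fold.
Codon 2 CCC (Pro): third position 4-fold.
Codon 3 CCC (Pro): third position 4-fold.
Codon 4 ATC (Ile): third position 3-fold.
Codon 5 TTA (Leu): third position 2-fold.
Codon 6 CTC (Leu): third position 4-fold.
Codon 7 CTC (Leu): third position 4-fold.
Codon 8 GTA (Val): third position 4-fold.
Four-fold degenerate third positions: 5.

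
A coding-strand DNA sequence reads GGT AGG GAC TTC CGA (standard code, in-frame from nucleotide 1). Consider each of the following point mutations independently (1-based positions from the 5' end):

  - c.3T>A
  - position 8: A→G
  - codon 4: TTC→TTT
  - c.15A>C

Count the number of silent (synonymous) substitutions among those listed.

Codon 1: GGT (Gly) → GGA (Gly) — synonymous.
Codon 3: GAC (Asp) → GGC (Gly) — missense.
Codon 4: TTC (Phe) → TTT (Phe) — synonymous.
Codon 5: CGA (Arg) → CGC (Arg) — synonymous.
Synonymous: 3 of 4.

3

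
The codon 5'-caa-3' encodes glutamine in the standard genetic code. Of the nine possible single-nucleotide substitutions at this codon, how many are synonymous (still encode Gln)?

Position 1: none → 0 synonymous.
Position 2: none → 0 synonymous.
Position 3: CAG → 1 synonymous.
Total: 0 + 0 + 1 = 1.

1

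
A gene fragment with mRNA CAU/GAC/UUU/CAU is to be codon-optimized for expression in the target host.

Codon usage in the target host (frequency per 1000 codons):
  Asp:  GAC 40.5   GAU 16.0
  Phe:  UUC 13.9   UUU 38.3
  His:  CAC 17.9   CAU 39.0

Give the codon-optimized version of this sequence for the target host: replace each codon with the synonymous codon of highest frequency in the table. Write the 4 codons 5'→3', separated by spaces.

Codon 1 (His): best is CAU at 39.0.
Codon 2 (Asp): best is GAC at 40.5.
Codon 3 (Phe): best is UUU at 38.3.
Codon 4 (His): best is CAU at 39.0.

CAU GAC UUU CAU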